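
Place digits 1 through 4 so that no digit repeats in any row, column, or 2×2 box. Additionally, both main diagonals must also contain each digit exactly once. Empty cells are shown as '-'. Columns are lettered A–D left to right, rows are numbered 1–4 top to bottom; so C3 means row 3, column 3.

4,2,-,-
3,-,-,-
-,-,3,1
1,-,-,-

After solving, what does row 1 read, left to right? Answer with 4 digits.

4213

C1 = 1: row 1 has {2,4}; col 3 has {3}; box has {} → only 1 remains.
D1 = 3: row 1 has {1,2,4}; col 4 has {1}; box has {1}; anti-diagonal has {1} → only 3 remains.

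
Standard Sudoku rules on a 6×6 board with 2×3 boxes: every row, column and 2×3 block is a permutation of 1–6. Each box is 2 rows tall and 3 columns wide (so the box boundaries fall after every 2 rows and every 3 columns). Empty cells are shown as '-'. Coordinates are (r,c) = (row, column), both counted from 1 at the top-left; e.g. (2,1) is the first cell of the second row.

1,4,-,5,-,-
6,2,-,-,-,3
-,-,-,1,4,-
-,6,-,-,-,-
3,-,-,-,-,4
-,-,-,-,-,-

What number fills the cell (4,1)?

4

(1,3) = 3: row 1 has {1,4,5}; col 3 has {}; box has {1,2,4,6} → only 3 remains.
(2,3) = 5: row 2 has {2,3,6}; col 3 has {3}; box has {1,2,3,4,6} → only 5 remains.
(2,4) = 4: row 2 has {2,3,5,6}; col 4 has {1,5}; box has {3,5} → only 4 remains.
(2,5) = 1: row 2 has {2,3,4,5,6}; col 5 has {4}; box has {3,4,5} → only 1 remains.
(3,3) = 2: row 3 has {1,4}; col 3 has {3,5}; box has {6} → only 2 remains.
(3,1) = 5: row 3 has {1,2,4}; col 1 has {1,3,6}; box has {2,6} → only 5 remains.
(3,2) = 3: row 3 has {1,2,4,5}; col 2 has {2,4,6}; box has {2,5,6} → only 3 remains.
(3,6) = 6: row 3 has {1,2,3,4,5}; col 6 has {3,4}; box has {1,4} → only 6 remains.
(4,1) = 4: row 4 has {6}; col 1 has {1,3,5,6}; box has {2,3,5,6} → only 4 remains.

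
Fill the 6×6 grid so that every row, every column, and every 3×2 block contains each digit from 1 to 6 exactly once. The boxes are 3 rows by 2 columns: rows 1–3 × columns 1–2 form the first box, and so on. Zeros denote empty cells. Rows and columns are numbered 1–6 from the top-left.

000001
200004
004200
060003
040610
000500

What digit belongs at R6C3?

1

R1C4 = 3 (sole candidate).
R2C4 = 1 (sole candidate).
R4C4 = 4 (sole candidate).
R1C2 = 5 (sole candidate).
R1C3 = 6 (sole candidate).
R1C5 = 2 (sole candidate).
R2C2 = 3 (sole candidate).
R2C3 = 5 (sole candidate).
R2C5 = 6 (sole candidate).
R3C2 = 1 (sole candidate).
R3C6 = 5 (sole candidate).
R4C5 = 5 (sole candidate).
R5C6 = 2 (sole candidate).
R6C2 = 2 (sole candidate).
R6C5 = 4 (sole candidate).
R6C6 = 6 (sole candidate).
R1C1 = 4 (sole candidate).
R3C1 = 6 (sole candidate).
R3C5 = 3 (sole candidate).
R4C1 = 1 (sole candidate).
R4C3 = 2 (sole candidate).
R5C3 = 3 (sole candidate).
R6C1 = 3 (sole candidate).
R6C3 = 1: row 6 has {2,3,4,5,6}; col 3 has {2,3,4,5,6}; box has {2,3,4,5,6} → only 1 remains.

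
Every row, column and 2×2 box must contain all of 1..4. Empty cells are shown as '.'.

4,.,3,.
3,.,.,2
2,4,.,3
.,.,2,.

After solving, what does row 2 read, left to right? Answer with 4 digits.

r1c4 = 1 (sole candidate).
r2c2 = 1: row 2 has {2,3}; col 2 has {4}; box has {3,4} → only 1 remains.
r2c3 = 4: row 2 has {1,2,3}; col 3 has {2,3}; box has {1,2,3} → only 4 remains.

3142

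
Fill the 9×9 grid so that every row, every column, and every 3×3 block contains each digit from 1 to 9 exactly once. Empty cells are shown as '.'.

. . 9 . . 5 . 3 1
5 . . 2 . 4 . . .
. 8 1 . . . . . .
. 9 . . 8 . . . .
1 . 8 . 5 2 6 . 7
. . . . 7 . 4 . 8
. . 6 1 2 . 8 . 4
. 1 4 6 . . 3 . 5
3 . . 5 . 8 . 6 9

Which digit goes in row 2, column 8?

8

row 1, column 5 = 6 (sole candidate).
row 2, column 9 = 6 (sole candidate).
row 3, column 9 = 2 (sole candidate).
row 4, column 9 = 3 (sole candidate).
row 5, column 8 = 9 (sole candidate).
row 7, column 8 = 7 (sole candidate).
row 8, column 5 = 9 (sole candidate).
row 8, column 6 = 7 (sole candidate).
row 8, column 8 = 2 (sole candidate).
row 9, column 5 = 4 (sole candidate).
row 9, column 7 = 1 (sole candidate).
row 1, column 7 = 7 (sole candidate).
row 2, column 7 = 9 (sole candidate).
row 2, column 8 = 8: row 2 has {2,4,5,6,9}; col 8 has {2,3,6,7,9}; box has {1,2,3,6,7,9} → only 8 remains.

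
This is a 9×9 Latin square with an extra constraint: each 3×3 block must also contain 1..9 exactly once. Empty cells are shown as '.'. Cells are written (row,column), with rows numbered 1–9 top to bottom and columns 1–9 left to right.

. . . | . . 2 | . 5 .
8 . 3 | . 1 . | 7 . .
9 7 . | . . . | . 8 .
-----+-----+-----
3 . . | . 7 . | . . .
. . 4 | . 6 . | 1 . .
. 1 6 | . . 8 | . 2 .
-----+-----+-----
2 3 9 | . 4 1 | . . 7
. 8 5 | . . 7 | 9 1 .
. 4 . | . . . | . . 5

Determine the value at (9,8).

3

(1,2) = 6 (sole candidate).
(1,3) = 1 (sole candidate).
(3,3) = 2 (sole candidate).
(4,3) = 8 (sole candidate).
(7,8) = 6 (sole candidate).
(8,1) = 6 (sole candidate).
(9,3) = 7 (sole candidate).
(9,8) = 3: row 9 has {4,5,7}; col 8 has {1,2,5,6,8}; box has {1,5,6,7,9} → only 3 remains.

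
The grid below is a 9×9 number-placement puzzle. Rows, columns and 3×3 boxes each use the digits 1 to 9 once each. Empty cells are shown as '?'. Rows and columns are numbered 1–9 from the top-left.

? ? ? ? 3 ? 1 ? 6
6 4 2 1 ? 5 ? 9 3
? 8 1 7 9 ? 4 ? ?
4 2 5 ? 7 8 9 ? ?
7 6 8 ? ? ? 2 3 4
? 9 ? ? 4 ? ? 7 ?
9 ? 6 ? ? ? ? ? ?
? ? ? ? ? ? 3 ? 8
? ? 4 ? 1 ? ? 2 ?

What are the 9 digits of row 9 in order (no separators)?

834517629

r1c1 = 5 (sole candidate).
r1c2 = 7 (sole candidate).
r1c3 = 9 (sole candidate).
r1c8 = 8 (sole candidate).
r2c5 = 8 (sole candidate).
r2c7 = 7 (sole candidate).
r3c1 = 3 (sole candidate).
r3c8 = 5 (sole candidate).
r3c9 = 2 (sole candidate).
r4c9 = 1 (sole candidate).
r5c5 = 5 (sole candidate).
r6c1 = 1 (sole candidate).
r6c3 = 3 (sole candidate).
r6c9 = 5 (sole candidate).
r7c5 = 2 (sole candidate).
r7c7 = 5 (sole candidate).
r7c9 = 7 (sole candidate).
r8c1 = 2 (sole candidate).
r8c3 = 7 (sole candidate).
r8c5 = 6 (sole candidate).
r9c1 = 8: row 9 has {1,2,4}; col 1 has {1,2,3,4,5,6,7,9}; box has {2,4,6,7,9} → only 8 remains.
r9c7 = 6: row 9 has {1,2,4,8}; col 7 has {1,2,3,4,5,7,9}; box has {2,3,5,7,8} → only 6 remains.
r9c9 = 9: row 9 has {1,2,4,6,8}; col 9 has {1,2,3,4,5,6,7,8}; box has {2,3,5,6,7,8} → only 9 remains.
r3c6 = 6 (sole candidate).
r4c8 = 6 (sole candidate).
r5c4 = 9 (sole candidate).
r5c6 = 1 (sole candidate).
r6c6 = 2 (sole candidate).
r6c7 = 8 (sole candidate).
r1c6 = 4 (sole candidate).
r4c4 = 3 (sole candidate).
r6c4 = 6 (sole candidate).
r7c6 = 3 (sole candidate).
r8c6 = 9 (sole candidate).
r9c4 = 5: row 9 has {1,2,4,6,8,9}; col 4 has {1,3,6,7,9}; box has {1,2,3,6,9} → only 5 remains.
r9c6 = 7: row 9 has {1,2,4,5,6,8,9}; col 6 has {1,2,3,4,5,6,8,9}; box has {1,2,3,5,6,9} → only 7 remains.
r1c4 = 2 (sole candidate).
r7c2 = 1 (sole candidate).
r7c8 = 4 (sole candidate).
r8c2 = 5 (sole candidate).
r8c4 = 4 (sole candidate).
r8c8 = 1 (sole candidate).
r9c2 = 3: row 9 has {1,2,4,5,6,7,8,9}; col 2 has {1,2,4,5,6,7,8,9}; box has {1,2,4,5,6,7,8,9} → only 3 remains.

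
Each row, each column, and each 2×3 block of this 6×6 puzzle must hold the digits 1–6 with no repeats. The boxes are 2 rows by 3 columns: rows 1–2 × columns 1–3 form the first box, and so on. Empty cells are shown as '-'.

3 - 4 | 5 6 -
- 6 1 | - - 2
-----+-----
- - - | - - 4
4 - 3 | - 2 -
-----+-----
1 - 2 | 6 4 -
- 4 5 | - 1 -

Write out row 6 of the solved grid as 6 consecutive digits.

645213

r1c2 = 2: row 1 has {3,4,5,6}; col 2 has {4,6}; box has {1,3,4,6} → only 2 remains.
r1c6 = 1: row 1 has {2,3,4,5,6}; col 6 has {2,4}; box has {2,5,6} → only 1 remains.
r2c1 = 5: row 2 has {1,2,6}; col 1 has {1,3,4}; box has {1,2,3,4,6} → only 5 remains.
r2c5 = 3: row 2 has {1,2,5,6}; col 5 has {1,2,4,6}; box has {1,2,5,6} → only 3 remains.
r3c3 = 6: row 3 has {4}; col 3 has {1,2,3,4,5}; box has {3,4} → only 6 remains.
r3c5 = 5: row 3 has {4,6}; col 5 has {1,2,3,4,6}; box has {2,4} → only 5 remains.
r4c4 = 1: row 4 has {2,3,4}; col 4 has {5,6}; box has {2,4,5} → only 1 remains.
r4c6 = 6: row 4 has {1,2,3,4}; col 6 has {1,2,4}; box has {1,2,4,5} → only 6 remains.
r5c2 = 3: row 5 has {1,2,4,6}; col 2 has {2,4,6}; box has {1,2,4,5} → only 3 remains.
r5c6 = 5: row 5 has {1,2,3,4,6}; col 6 has {1,2,4,6}; box has {1,4,6} → only 5 remains.
r6c1 = 6: row 6 has {1,4,5}; col 1 has {1,3,4,5}; box has {1,2,3,4,5} → only 6 remains.
r6c6 = 3: row 6 has {1,4,5,6}; col 6 has {1,2,4,5,6}; box has {1,4,5,6} → only 3 remains.
r2c4 = 4: row 2 has {1,2,3,5,6}; col 4 has {1,5,6}; box has {1,2,3,5,6} → only 4 remains.
r3c1 = 2: row 3 has {4,5,6}; col 1 has {1,3,4,5,6}; box has {3,4,6} → only 2 remains.
r3c2 = 1: row 3 has {2,4,5,6}; col 2 has {2,3,4,6}; box has {2,3,4,6} → only 1 remains.
r3c4 = 3: row 3 has {1,2,4,5,6}; col 4 has {1,4,5,6}; box has {1,2,4,5,6} → only 3 remains.
r4c2 = 5: row 4 has {1,2,3,4,6}; col 2 has {1,2,3,4,6}; box has {1,2,3,4,6} → only 5 remains.
r6c4 = 2: row 6 has {1,3,4,5,6}; col 4 has {1,3,4,5,6}; box has {1,3,4,5,6} → only 2 remains.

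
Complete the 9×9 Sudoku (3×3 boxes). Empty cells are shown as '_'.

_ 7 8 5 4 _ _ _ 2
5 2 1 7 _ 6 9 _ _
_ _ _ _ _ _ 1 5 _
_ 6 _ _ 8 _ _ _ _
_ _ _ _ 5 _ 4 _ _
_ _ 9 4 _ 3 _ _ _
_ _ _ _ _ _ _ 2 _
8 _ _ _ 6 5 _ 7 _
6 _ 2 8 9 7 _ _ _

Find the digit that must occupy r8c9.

r2c5 = 3 (sole candidate).
r3c5 = 2 (sole candidate).
r7c5 = 1 (sole candidate).
r7c6 = 4 (sole candidate).
r8c7 = 3 (sole candidate).
r9c7 = 5 (sole candidate).
r1c7 = 6 (sole candidate).
r1c8 = 3 (sole candidate).
r3c4 = 9 (sole candidate).
r3c6 = 8 (sole candidate).
r6c5 = 7 (sole candidate).
r7c4 = 3 (sole candidate).
r7c7 = 8 (sole candidate).
r8c3 = 4 (sole candidate).
r8c4 = 2 (sole candidate).
r1c1 = 9 (sole candidate).
r1c6 = 1 (sole candidate).
r4c4 = 1 (sole candidate).
r4c8 = 9 (sole candidate).
r5c4 = 6 (sole candidate).
r6c7 = 2 (sole candidate).
r7c1 = 7 (sole candidate).
r7c3 = 5 (sole candidate).
r4c6 = 2 (sole candidate).
r4c7 = 7 (sole candidate).
r5c6 = 9 (sole candidate).
r6c1 = 1 (sole candidate).
r7c2 = 9 (sole candidate).
r7c9 = 6 (sole candidate).
r8c2 = 1 (sole candidate).
r8c9 = 9: row 8 has {1,2,3,4,5,6,7,8}; col 9 has {2,6}; box has {2,3,5,6,7,8} → only 9 remains.

9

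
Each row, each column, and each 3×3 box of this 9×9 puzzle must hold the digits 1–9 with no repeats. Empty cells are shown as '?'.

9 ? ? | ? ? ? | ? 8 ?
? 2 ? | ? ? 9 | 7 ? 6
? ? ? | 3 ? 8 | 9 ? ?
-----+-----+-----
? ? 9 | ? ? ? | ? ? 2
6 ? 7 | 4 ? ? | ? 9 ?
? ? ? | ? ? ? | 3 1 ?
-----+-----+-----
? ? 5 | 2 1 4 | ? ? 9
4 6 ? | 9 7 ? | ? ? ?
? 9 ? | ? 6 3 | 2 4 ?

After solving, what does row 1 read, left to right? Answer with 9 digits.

954627183

row 8, column 6 = 5: row 8 has {4,6,7,9}; col 6 has {3,4,8,9}; box has {1,2,3,4,6,7,9} → only 5 remains.
row 8, column 8 = 3: row 8 has {4,5,6,7,9}; col 8 has {1,4,8,9}; box has {2,4,9} → only 3 remains.
row 9, column 4 = 8: row 9 has {2,3,4,6,9}; col 4 has {2,3,4,9}; box has {1,2,3,4,5,6,7,9} → only 8 remains.
row 2, column 8 = 5: row 2 has {2,6,7,9}; col 8 has {1,3,4,8,9}; box has {6,7,8,9} → only 5 remains.
row 3, column 8 = 2: row 3 has {3,8,9}; col 8 has {1,3,4,5,8,9}; box has {5,6,7,8,9} → only 2 remains.
row 9, column 3 = 1: row 9 has {2,3,4,6,8,9}; col 3 has {5,7,9}; box has {4,5,6,9} → only 1 remains.
row 2, column 4 = 1: row 2 has {2,5,6,7,9}; col 4 has {2,3,4,8,9}; box has {3,8,9} → only 1 remains.
row 2, column 5 = 4: row 2 has {1,2,5,6,7,9}; col 5 has {1,6,7}; box has {1,3,8,9} → only 4 remains.
row 3, column 5 = 5: row 3 has {2,3,8,9}; col 5 has {1,4,6,7}; box has {1,3,4,8,9} → only 5 remains.
row 9, column 1 = 7: row 9 has {1,2,3,4,6,8,9}; col 1 has {4,6,9}; box has {1,4,5,6,9} → only 7 remains.
row 9, column 9 = 5: row 9 has {1,2,3,4,6,7,8,9}; col 9 has {2,6,9}; box has {2,3,4,9} → only 5 remains.
row 1, column 5 = 2: row 1 has {8,9}; col 5 has {1,4,5,6,7}; box has {1,3,4,5,8,9} → only 2 remains.
row 3, column 1 = 1: row 3 has {2,3,5,8,9}; col 1 has {4,6,7,9}; box has {2,9} → only 1 remains.
row 3, column 9 = 4: row 3 has {1,2,3,5,8,9}; col 9 has {2,5,6,9}; box has {2,5,6,7,8,9} → only 4 remains.
row 5, column 9 = 8: row 5 has {4,6,7,9}; col 9 has {2,4,5,6,9}; box has {1,2,3,9} → only 8 remains.
row 6, column 9 = 7: row 6 has {1,3}; col 9 has {2,4,5,6,8,9}; box has {1,2,3,8,9} → only 7 remains.
row 8, column 9 = 1: row 8 has {3,4,5,6,7,9}; col 9 has {2,4,5,6,7,8,9}; box has {2,3,4,5,9} → only 1 remains.
row 1, column 7 = 1: row 1 has {2,8,9}; col 7 has {2,3,7,9}; box has {2,4,5,6,7,8,9} → only 1 remains.
row 1, column 9 = 3: row 1 has {1,2,8,9}; col 9 has {1,2,4,5,6,7,8,9}; box has {1,2,4,5,6,7,8,9} → only 3 remains.
row 3, column 2 = 7: row 3 has {1,2,3,4,5,8,9}; col 2 has {2,6,9}; box has {1,2,9} → only 7 remains.
row 3, column 3 = 6: row 3 has {1,2,3,4,5,7,8,9}; col 3 has {1,5,7,9}; box has {1,2,7,9} → only 6 remains.
row 4, column 8 = 6: row 4 has {2,9}; col 8 has {1,2,3,4,5,8,9}; box has {1,2,3,7,8,9} → only 6 remains.
row 5, column 5 = 3: row 5 has {4,6,7,8,9}; col 5 has {1,2,4,5,6,7}; box has {4} → only 3 remains.
row 5, column 7 = 5: row 5 has {3,4,6,7,8,9}; col 7 has {1,2,3,7,9}; box has {1,2,3,6,7,8,9} → only 5 remains.
row 7, column 8 = 7: row 7 has {1,2,4,5,9}; col 8 has {1,2,3,4,5,6,8,9}; box has {1,2,3,4,5,9} → only 7 remains.
row 8, column 7 = 8: row 8 has {1,3,4,5,6,7,9}; col 7 has {1,2,3,5,7,9}; box has {1,2,3,4,5,7,9} → only 8 remains.
row 1, column 3 = 4: row 1 has {1,2,3,8,9}; col 3 has {1,5,6,7,9}; box has {1,2,6,7,9} → only 4 remains.
row 4, column 5 = 8: row 4 has {2,6,9}; col 5 has {1,2,3,4,5,6,7}; box has {3,4} → only 8 remains.
row 4, column 7 = 4: row 4 has {2,6,8,9}; col 7 has {1,2,3,5,7,8,9}; box has {1,2,3,5,6,7,8,9} → only 4 remains.
row 5, column 2 = 1: row 5 has {3,4,5,6,7,8,9}; col 2 has {2,6,7,9}; box has {6,7,9} → only 1 remains.
row 5, column 6 = 2: row 5 has {1,3,4,5,6,7,8,9}; col 6 has {3,4,5,8,9}; box has {3,4,8} → only 2 remains.
row 6, column 5 = 9: row 6 has {1,3,7}; col 5 has {1,2,3,4,5,6,7,8}; box has {2,3,4,8} → only 9 remains.
row 6, column 6 = 6: row 6 has {1,3,7,9}; col 6 has {2,3,4,5,8,9}; box has {2,3,4,8,9} → only 6 remains.
row 7, column 7 = 6: row 7 has {1,2,4,5,7,9}; col 7 has {1,2,3,4,5,7,8,9}; box has {1,2,3,4,5,7,8,9} → only 6 remains.
row 8, column 3 = 2: row 8 has {1,3,4,5,6,7,8,9}; col 3 has {1,4,5,6,7,9}; box has {1,4,5,6,7,9} → only 2 remains.
row 1, column 2 = 5: row 1 has {1,2,3,4,8,9}; col 2 has {1,2,6,7,9}; box has {1,2,4,6,7,9} → only 5 remains.
row 1, column 6 = 7: row 1 has {1,2,3,4,5,8,9}; col 6 has {2,3,4,5,6,8,9}; box has {1,2,3,4,5,8,9} → only 7 remains.
row 4, column 2 = 3: row 4 has {2,4,6,8,9}; col 2 has {1,2,5,6,7,9}; box has {1,6,7,9} → only 3 remains.
row 4, column 6 = 1: row 4 has {2,3,4,6,8,9}; col 6 has {2,3,4,5,6,7,8,9}; box has {2,3,4,6,8,9} → only 1 remains.
row 6, column 3 = 8: row 6 has {1,3,6,7,9}; col 3 has {1,2,4,5,6,7,9}; box has {1,3,6,7,9} → only 8 remains.
row 6, column 4 = 5: row 6 has {1,3,6,7,8,9}; col 4 has {1,2,3,4,8,9}; box has {1,2,3,4,6,8,9} → only 5 remains.
row 7, column 2 = 8: row 7 has {1,2,4,5,6,7,9}; col 2 has {1,2,3,5,6,7,9}; box has {1,2,4,5,6,7,9} → only 8 remains.
row 1, column 4 = 6: row 1 has {1,2,3,4,5,7,8,9}; col 4 has {1,2,3,4,5,8,9}; box has {1,2,3,4,5,7,8,9} → only 6 remains.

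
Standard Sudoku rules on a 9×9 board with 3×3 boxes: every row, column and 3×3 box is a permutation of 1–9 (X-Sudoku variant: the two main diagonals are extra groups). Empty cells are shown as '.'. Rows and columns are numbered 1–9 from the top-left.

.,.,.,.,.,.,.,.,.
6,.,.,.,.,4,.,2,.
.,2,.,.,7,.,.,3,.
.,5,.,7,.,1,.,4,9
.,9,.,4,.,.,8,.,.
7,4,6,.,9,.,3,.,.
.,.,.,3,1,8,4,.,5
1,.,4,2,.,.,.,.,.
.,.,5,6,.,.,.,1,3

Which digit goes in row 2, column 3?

3

row 6, column 8 = 5 (sole candidate).
row 8, column 5 = 5 (sole candidate).
row 9, column 5 = 4 (sole candidate).
row 5, column 5 = 6 (sole candidate).
row 5, column 8 = 7 (sole candidate).
row 6, column 4 = 8 (sole candidate).
row 6, column 6 = 2 (sole candidate).
row 6, column 9 = 1 (sole candidate).
row 9, column 1 = 9 (sole candidate).
row 9, column 6 = 7 (sole candidate).
row 9, column 7 = 2 (sole candidate).
row 3, column 7 = 5 (sole candidate).
row 4, column 5 = 3 (sole candidate).
row 4, column 7 = 6 (sole candidate).
row 5, column 6 = 5 (sole candidate).
row 5, column 9 = 2 (sole candidate).
row 7, column 1 = 2 (sole candidate).
row 7, column 3 = 7 (sole candidate).
row 8, column 2 = 3 (sole candidate).
row 8, column 6 = 9 (sole candidate).
row 8, column 7 = 7 (sole candidate).
row 8, column 8 = 8 (sole candidate).
row 8, column 9 = 6 (sole candidate).
row 9, column 2 = 8 (sole candidate).
row 1, column 1 = 5 (sole candidate).
row 1, column 9 = 4 (sole candidate).
row 2, column 2 = 1 (sole candidate).
row 2, column 5 = 8 (sole candidate).
row 2, column 7 = 9 (sole candidate).
row 2, column 9 = 7 (sole candidate).
row 3, column 3 = 9 (sole candidate).
row 3, column 4 = 1 (sole candidate).
row 3, column 6 = 6 (sole candidate).
row 3, column 9 = 8 (sole candidate).
row 4, column 1 = 8 (sole candidate).
row 4, column 3 = 2 (sole candidate).
row 5, column 1 = 3 (sole candidate).
row 5, column 3 = 1 (sole candidate).
row 7, column 2 = 6 (sole candidate).
row 7, column 8 = 9 (sole candidate).
row 1, column 2 = 7 (sole candidate).
row 1, column 4 = 9 (sole candidate).
row 1, column 5 = 2 (sole candidate).
row 1, column 6 = 3 (sole candidate).
row 1, column 7 = 1 (sole candidate).
row 1, column 8 = 6 (sole candidate).
row 2, column 3 = 3: row 2 has {1,2,4,6,7,8,9}; col 3 has {1,2,4,5,6,7,9}; box has {1,2,5,6,7,9} → only 3 remains.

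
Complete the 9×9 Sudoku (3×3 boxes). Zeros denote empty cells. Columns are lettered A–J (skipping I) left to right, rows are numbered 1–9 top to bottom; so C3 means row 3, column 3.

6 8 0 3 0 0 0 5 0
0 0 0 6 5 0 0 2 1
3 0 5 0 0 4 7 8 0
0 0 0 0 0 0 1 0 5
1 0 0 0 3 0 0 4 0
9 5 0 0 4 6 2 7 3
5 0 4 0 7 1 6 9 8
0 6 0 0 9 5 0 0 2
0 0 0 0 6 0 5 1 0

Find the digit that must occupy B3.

1

H4 = 6: row 4 has {1,5}; col 8 has {1,2,4,5,7,8,9}; box has {1,2,3,4,5,7} → only 6 remains.
J5 = 9: row 5 has {1,3,4}; col 9 has {1,2,3,5,8}; box has {1,2,3,4,5,6,7} → only 9 remains.
C6 = 8: row 6 has {2,3,4,5,6,7,9}; col 3 has {4,5}; box has {1,5,9} → only 8 remains.
D6 = 1: row 6 has {2,3,4,5,6,7,8,9}; col 4 has {3,6}; box has {3,4,6} → only 1 remains.
D7 = 2: row 7 has {1,4,5,6,7,8,9}; col 4 has {1,3,6}; box has {1,5,6,7,9} → only 2 remains.
H8 = 3: row 8 has {2,5,6,9}; col 8 has {1,2,4,5,6,7,8,9}; box has {1,2,5,6,8,9} → only 3 remains.
J1 = 4: row 1 has {3,5,6,8}; col 9 has {1,2,3,5,8,9}; box has {1,2,5,7,8} → only 4 remains.
D3 = 9: row 3 has {3,4,5,7,8}; col 4 has {1,2,3,6}; box has {3,4,5,6} → only 9 remains.
J3 = 6: row 3 has {3,4,5,7,8,9}; col 9 has {1,2,3,4,5,8,9}; box has {1,2,4,5,7,8} → only 6 remains.
G5 = 8: row 5 has {1,3,4,9}; col 7 has {1,2,5,6,7}; box has {1,2,3,4,5,6,7,9} → only 8 remains.
B7 = 3: row 7 has {1,2,4,5,6,7,8,9}; col 2 has {5,6,8}; box has {4,5,6} → only 3 remains.
G8 = 4: row 8 has {2,3,5,6,9}; col 7 has {1,2,5,6,7,8}; box has {1,2,3,5,6,8,9} → only 4 remains.
J9 = 7: row 9 has {1,5,6}; col 9 has {1,2,3,4,5,6,8,9}; box has {1,2,3,4,5,6,8,9} → only 7 remains.
G1 = 9: row 1 has {3,4,5,6,8}; col 7 has {1,2,4,5,6,7,8}; box has {1,2,4,5,6,7,8} → only 9 remains.
G2 = 3: row 2 has {1,2,5,6}; col 7 has {1,2,4,5,6,7,8,9}; box has {1,2,4,5,6,7,8,9} → only 3 remains.
D8 = 8: row 8 has {2,3,4,5,6,9}; col 4 has {1,2,3,6,9}; box has {1,2,5,6,7,9} → only 8 remains.
D9 = 4: row 9 has {1,5,6,7}; col 4 has {1,2,3,6,8,9}; box has {1,2,5,6,7,8,9} → only 4 remains.
F9 = 3: row 9 has {1,4,5,6,7}; col 6 has {1,4,5,6}; box has {1,2,4,5,6,7,8,9} → only 3 remains.
D4 = 7: row 4 has {1,5,6}; col 4 has {1,2,3,4,6,8,9}; box has {1,3,4,6} → only 7 remains.
D5 = 5: row 5 has {1,3,4,8,9}; col 4 has {1,2,3,4,6,7,8,9}; box has {1,3,4,6,7} → only 5 remains.
F5 = 2: row 5 has {1,3,4,5,8,9}; col 6 has {1,3,4,5,6}; box has {1,3,4,5,6,7} → only 2 remains.
A8 = 7: row 8 has {2,3,4,5,6,8,9}; col 1 has {1,3,5,6,9}; box has {3,4,5,6} → only 7 remains.
C8 = 1: row 8 has {2,3,4,5,6,7,8,9}; col 3 has {4,5,8}; box has {3,4,5,6,7} → only 1 remains.
F1 = 7: row 1 has {3,4,5,6,8,9}; col 6 has {1,2,3,4,5,6}; box has {3,4,5,6,9} → only 7 remains.
A2 = 4: row 2 has {1,2,3,5,6}; col 1 has {1,3,5,6,7,9}; box has {3,5,6,8} → only 4 remains.
F2 = 8: row 2 has {1,2,3,4,5,6}; col 6 has {1,2,3,4,5,6,7}; box has {3,4,5,6,7,9} → only 8 remains.
A4 = 2: row 4 has {1,5,6,7}; col 1 has {1,3,4,5,6,7,9}; box has {1,5,8,9} → only 2 remains.
B4 = 4: row 4 has {1,2,5,6,7}; col 2 has {3,5,6,8}; box has {1,2,5,8,9} → only 4 remains.
C4 = 3: row 4 has {1,2,4,5,6,7}; col 3 has {1,4,5,8}; box has {1,2,4,5,8,9} → only 3 remains.
E4 = 8: row 4 has {1,2,3,4,5,6,7}; col 5 has {3,4,5,6,7,9}; box has {1,2,3,4,5,6,7} → only 8 remains.
F4 = 9: row 4 has {1,2,3,4,5,6,7,8}; col 6 has {1,2,3,4,5,6,7,8}; box has {1,2,3,4,5,6,7,8} → only 9 remains.
B5 = 7: row 5 has {1,2,3,4,5,8,9}; col 2 has {3,4,5,6,8}; box has {1,2,3,4,5,8,9} → only 7 remains.
C5 = 6: row 5 has {1,2,3,4,5,7,8,9}; col 3 has {1,3,4,5,8}; box has {1,2,3,4,5,7,8,9} → only 6 remains.
A9 = 8: row 9 has {1,3,4,5,6,7}; col 1 has {1,2,3,4,5,6,7,9}; box has {1,3,4,5,6,7} → only 8 remains.
C1 = 2: row 1 has {3,4,5,6,7,8,9}; col 3 has {1,3,4,5,6,8}; box has {3,4,5,6,8} → only 2 remains.
E1 = 1: row 1 has {2,3,4,5,6,7,8,9}; col 5 has {3,4,5,6,7,8,9}; box has {3,4,5,6,7,8,9} → only 1 remains.
B2 = 9: row 2 has {1,2,3,4,5,6,8}; col 2 has {3,4,5,6,7,8}; box has {2,3,4,5,6,8} → only 9 remains.
C2 = 7: row 2 has {1,2,3,4,5,6,8,9}; col 3 has {1,2,3,4,5,6,8}; box has {2,3,4,5,6,8,9} → only 7 remains.
B3 = 1: row 3 has {3,4,5,6,7,8,9}; col 2 has {3,4,5,6,7,8,9}; box has {2,3,4,5,6,7,8,9} → only 1 remains.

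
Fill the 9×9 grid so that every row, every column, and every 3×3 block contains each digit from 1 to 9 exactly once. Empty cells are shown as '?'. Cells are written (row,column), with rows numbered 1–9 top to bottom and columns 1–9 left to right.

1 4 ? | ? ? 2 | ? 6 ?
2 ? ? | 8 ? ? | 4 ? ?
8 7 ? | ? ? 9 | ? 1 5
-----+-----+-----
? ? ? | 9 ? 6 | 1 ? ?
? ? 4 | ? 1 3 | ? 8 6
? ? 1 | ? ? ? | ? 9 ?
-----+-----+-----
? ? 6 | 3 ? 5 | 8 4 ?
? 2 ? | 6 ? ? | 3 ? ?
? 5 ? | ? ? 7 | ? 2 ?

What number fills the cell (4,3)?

(2,6) = 1: row 2 has {2,4,8}; col 6 has {2,3,5,6,7,9}; box has {2,8,9} → only 1 remains.
(3,3) = 3: row 3 has {1,5,7,8,9}; col 3 has {1,4,6}; box has {1,2,4,7,8} → only 3 remains.
(3,4) = 4: row 3 has {1,3,5,7,8,9}; col 4 has {3,6,8,9}; box has {1,2,8,9} → only 4 remains.
(3,5) = 6: row 3 has {1,3,4,5,7,8,9}; col 5 has {1}; box has {1,2,4,8,9} → only 6 remains.
(3,7) = 2: row 3 has {1,3,4,5,6,7,8,9}; col 7 has {1,3,4,8}; box has {1,4,5,6} → only 2 remains.
(5,2) = 9: row 5 has {1,3,4,6,8}; col 2 has {2,4,5,7}; box has {1,4} → only 9 remains.
(7,2) = 1: row 7 has {3,4,5,6,8}; col 2 has {2,4,5,7,9}; box has {2,5,6} → only 1 remains.
(9,4) = 1: row 9 has {2,5,7}; col 4 has {3,4,6,8,9}; box has {3,5,6,7} → only 1 remains.
(9,9) = 9: row 9 has {1,2,5,7}; col 9 has {5,6}; box has {2,3,4,8} → only 9 remains.
(2,2) = 6: row 2 has {1,2,4,8}; col 2 has {1,2,4,5,7,9}; box has {1,2,3,4,7,8} → only 6 remains.
(7,9) = 7: row 7 has {1,3,4,5,6,8}; col 9 has {5,6,9}; box has {2,3,4,8,9} → only 7 remains.
(8,8) = 5: row 8 has {2,3,6}; col 8 has {1,2,4,6,8,9}; box has {2,3,4,7,8,9} → only 5 remains.
(8,9) = 1: row 8 has {2,3,5,6}; col 9 has {5,6,7,9}; box has {2,3,4,5,7,8,9} → only 1 remains.
(9,3) = 8: row 9 has {1,2,5,7,9}; col 3 has {1,3,4,6}; box has {1,2,5,6} → only 8 remains.
(9,5) = 4: row 9 has {1,2,5,7,8,9}; col 5 has {1,6}; box has {1,3,5,6,7} → only 4 remains.
(9,7) = 6: row 9 has {1,2,4,5,7,8,9}; col 7 has {1,2,3,4,8}; box has {1,2,3,4,5,7,8,9} → only 6 remains.
(2,9) = 3: row 2 has {1,2,4,6,8}; col 9 has {1,5,6,7,9}; box has {1,2,4,5,6} → only 3 remains.
(7,1) = 9: row 7 has {1,3,4,5,6,7,8}; col 1 has {1,2,8}; box has {1,2,5,6,8} → only 9 remains.
(7,5) = 2: row 7 has {1,3,4,5,6,7,8,9}; col 5 has {1,4,6}; box has {1,3,4,5,6,7} → only 2 remains.
(8,3) = 7: row 8 has {1,2,3,5,6}; col 3 has {1,3,4,6,8}; box has {1,2,5,6,8,9} → only 7 remains.
(8,6) = 8: row 8 has {1,2,3,5,6,7}; col 6 has {1,2,3,5,6,7,9}; box has {1,2,3,4,5,6,7} → only 8 remains.
(9,1) = 3: row 9 has {1,2,4,5,6,7,8,9}; col 1 has {1,2,8,9}; box has {1,2,5,6,7,8,9} → only 3 remains.
(1,9) = 8: row 1 has {1,2,4,6}; col 9 has {1,3,5,6,7,9}; box has {1,2,3,4,5,6} → only 8 remains.
(2,8) = 7: row 2 has {1,2,3,4,6,8}; col 8 has {1,2,4,5,6,8,9}; box has {1,2,3,4,5,6,8} → only 7 remains.
(4,8) = 3: row 4 has {1,6,9}; col 8 has {1,2,4,5,6,7,8,9}; box has {1,6,8,9} → only 3 remains.
(6,6) = 4: row 6 has {1,9}; col 6 has {1,2,3,5,6,7,8,9}; box has {1,3,6,9} → only 4 remains.
(6,9) = 2: row 6 has {1,4,9}; col 9 has {1,3,5,6,7,8,9}; box has {1,3,6,8,9} → only 2 remains.
(8,1) = 4: row 8 has {1,2,3,5,6,7,8}; col 1 has {1,2,3,8,9}; box has {1,2,3,5,6,7,8,9} → only 4 remains.
(8,5) = 9: row 8 has {1,2,3,4,5,6,7,8}; col 5 has {1,2,4,6}; box has {1,2,3,4,5,6,7,8} → only 9 remains.
(1,7) = 9: row 1 has {1,2,4,6,8}; col 7 has {1,2,3,4,6,8}; box has {1,2,3,4,5,6,7,8} → only 9 remains.
(2,5) = 5: row 2 has {1,2,3,4,6,7,8}; col 5 has {1,2,4,6,9}; box has {1,2,4,6,8,9} → only 5 remains.
(4,2) = 8: row 4 has {1,3,6,9}; col 2 has {1,2,4,5,6,7,9}; box has {1,4,9} → only 8 remains.
(4,5) = 7: row 4 has {1,3,6,8,9}; col 5 has {1,2,4,5,6,9}; box has {1,3,4,6,9} → only 7 remains.
(4,9) = 4: row 4 has {1,3,6,7,8,9}; col 9 has {1,2,3,5,6,7,8,9}; box has {1,2,3,6,8,9} → only 4 remains.
(6,2) = 3: row 6 has {1,2,4,9}; col 2 has {1,2,4,5,6,7,8,9}; box has {1,4,8,9} → only 3 remains.
(6,4) = 5: row 6 has {1,2,3,4,9}; col 4 has {1,3,4,6,8,9}; box has {1,3,4,6,7,9} → only 5 remains.
(6,5) = 8: row 6 has {1,2,3,4,5,9}; col 5 has {1,2,4,5,6,7,9}; box has {1,3,4,5,6,7,9} → only 8 remains.
(6,7) = 7: row 6 has {1,2,3,4,5,8,9}; col 7 has {1,2,3,4,6,8,9}; box has {1,2,3,4,6,8,9} → only 7 remains.
(1,3) = 5: row 1 has {1,2,4,6,8,9}; col 3 has {1,3,4,6,7,8}; box has {1,2,3,4,6,7,8} → only 5 remains.
(1,4) = 7: row 1 has {1,2,4,5,6,8,9}; col 4 has {1,3,4,5,6,8,9}; box has {1,2,4,5,6,8,9} → only 7 remains.
(1,5) = 3: row 1 has {1,2,4,5,6,7,8,9}; col 5 has {1,2,4,5,6,7,8,9}; box has {1,2,4,5,6,7,8,9} → only 3 remains.
(2,3) = 9: row 2 has {1,2,3,4,5,6,7,8}; col 3 has {1,3,4,5,6,7,8}; box has {1,2,3,4,5,6,7,8} → only 9 remains.
(4,1) = 5: row 4 has {1,3,4,6,7,8,9}; col 1 has {1,2,3,4,8,9}; box has {1,3,4,8,9} → only 5 remains.
(4,3) = 2: row 4 has {1,3,4,5,6,7,8,9}; col 3 has {1,3,4,5,6,7,8,9}; box has {1,3,4,5,8,9} → only 2 remains.

2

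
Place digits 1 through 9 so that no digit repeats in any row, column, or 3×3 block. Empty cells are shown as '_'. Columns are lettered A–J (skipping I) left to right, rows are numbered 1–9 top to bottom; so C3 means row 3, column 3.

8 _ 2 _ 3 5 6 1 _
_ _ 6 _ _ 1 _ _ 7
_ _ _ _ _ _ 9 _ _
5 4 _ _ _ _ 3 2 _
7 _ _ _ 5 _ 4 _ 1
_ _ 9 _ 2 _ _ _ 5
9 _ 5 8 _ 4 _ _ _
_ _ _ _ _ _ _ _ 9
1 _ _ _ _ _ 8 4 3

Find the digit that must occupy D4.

1

J1 = 4: row 1 has {1,2,3,5,6,8}; col 9 has {1,3,5,7,9}; box has {1,6,7,9} → only 4 remains.
G6 = 7: row 6 has {2,5,9}; col 7 has {3,4,6,8,9}; box has {1,2,3,4,5} → only 7 remains.
C9 = 7: row 9 has {1,3,4,8}; col 3 has {2,5,6,9}; box has {1,5,9} → only 7 remains.
B5 = 2: in row 5, 2 can only go here (every other open cell in that row sees a 2).
B9 = 6: row 9 has {1,3,4,7,8}; col 2 has {2,4}; box has {1,5,7,9} → only 6 remains.
E9 = 9: row 9 has {1,3,4,6,7,8}; col 5 has {2,3,5}; box has {4,8} → only 9 remains.
F9 = 2: row 9 has {1,3,4,6,7,8,9}; col 6 has {1,4,5}; box has {4,8,9} → only 2 remains.
B7 = 3: row 7 has {4,5,8,9}; col 2 has {2,4,6}; box has {1,5,6,7,9} → only 3 remains.
B8 = 8: row 8 has {9}; col 2 has {2,3,4,6}; box has {1,3,5,6,7,9} → only 8 remains.
C8 = 4: row 8 has {8,9}; col 3 has {2,5,6,7,9}; box has {1,3,5,6,7,8,9} → only 4 remains.
D9 = 5: row 9 has {1,2,3,4,6,7,8,9}; col 4 has {8}; box has {2,4,8,9} → only 5 remains.
B6 = 1: row 6 has {2,5,7,9}; col 2 has {2,3,4,6,8}; box has {2,4,5,7,9} → only 1 remains.
A8 = 2: row 8 has {4,8,9}; col 1 has {1,5,7,8,9}; box has {1,3,4,5,6,7,8,9} → only 2 remains.
C4 = 8: row 4 has {2,3,4,5}; col 3 has {2,4,5,6,7,9}; box has {1,2,4,5,7,9} → only 8 remains.
J4 = 6: row 4 has {2,3,4,5,8}; col 9 has {1,3,4,5,7,9}; box has {1,2,3,4,5,7} → only 6 remains.
C5 = 3: row 5 has {1,2,4,5,7}; col 3 has {2,4,5,6,7,8,9}; box has {1,2,4,5,7,8,9} → only 3 remains.
A6 = 6: row 6 has {1,2,5,7,9}; col 1 has {1,2,5,7,8,9}; box has {1,2,3,4,5,7,8,9} → only 6 remains.
H6 = 8: row 6 has {1,2,5,6,7,9}; col 8 has {1,2,4}; box has {1,2,3,4,5,6,7} → only 8 remains.
J7 = 2: row 7 has {3,4,5,8,9}; col 9 has {1,3,4,5,6,7,9}; box has {3,4,8,9} → only 2 remains.
C3 = 1: row 3 has {9}; col 3 has {2,3,4,5,6,7,8,9}; box has {2,6,8} → only 1 remains.
J3 = 8: row 3 has {1,9}; col 9 has {1,2,3,4,5,6,7,9}; box has {1,4,6,7,9} → only 8 remains.
H5 = 9: row 5 has {1,2,3,4,5,7}; col 8 has {1,2,4,8}; box has {1,2,3,4,5,6,7,8} → only 9 remains.
F6 = 3: row 6 has {1,2,5,6,7,8,9}; col 6 has {1,2,4,5}; box has {2,5} → only 3 remains.
G7 = 1: row 7 has {2,3,4,5,8,9}; col 7 has {3,4,6,7,8,9}; box has {2,3,4,8,9} → only 1 remains.
G8 = 5: row 8 has {2,4,8,9}; col 7 has {1,3,4,6,7,8,9}; box has {1,2,3,4,8,9} → only 5 remains.
G2 = 2: row 2 has {1,6,7}; col 7 has {1,3,4,5,6,7,8,9}; box has {1,4,6,7,8,9} → only 2 remains.
D5 = 6: row 5 has {1,2,3,4,5,7,9}; col 4 has {5,8}; box has {2,3,5} → only 6 remains.
F5 = 8: row 5 has {1,2,3,4,5,6,7,9}; col 6 has {1,2,3,4,5}; box has {2,3,5,6} → only 8 remains.
D6 = 4: row 6 has {1,2,3,5,6,7,8,9}; col 4 has {5,6,8}; box has {2,3,5,6,8} → only 4 remains.
D2 = 9: row 2 has {1,2,6,7}; col 4 has {4,5,6,8}; box has {1,3,5} → only 9 remains.
D1 = 7: row 1 has {1,2,3,4,5,6,8}; col 4 has {4,5,6,8,9}; box has {1,3,5,9} → only 7 remains.
B2 = 5: row 2 has {1,2,6,7,9}; col 2 has {1,2,3,4,6,8}; box has {1,2,6,8} → only 5 remains.
H2 = 3: row 2 has {1,2,5,6,7,9}; col 8 has {1,2,4,8,9}; box has {1,2,4,6,7,8,9} → only 3 remains.
B3 = 7: row 3 has {1,8,9}; col 2 has {1,2,3,4,5,6,8}; box has {1,2,5,6,8} → only 7 remains.
D3 = 2: row 3 has {1,7,8,9}; col 4 has {4,5,6,7,8,9}; box has {1,3,5,7,9} → only 2 remains.
F3 = 6: row 3 has {1,2,7,8,9}; col 6 has {1,2,3,4,5,8}; box has {1,2,3,5,7,9} → only 6 remains.
H3 = 5: row 3 has {1,2,6,7,8,9}; col 8 has {1,2,3,4,8,9}; box has {1,2,3,4,6,7,8,9} → only 5 remains.
D4 = 1: row 4 has {2,3,4,5,6,8}; col 4 has {2,4,5,6,7,8,9}; box has {2,3,4,5,6,8} → only 1 remains.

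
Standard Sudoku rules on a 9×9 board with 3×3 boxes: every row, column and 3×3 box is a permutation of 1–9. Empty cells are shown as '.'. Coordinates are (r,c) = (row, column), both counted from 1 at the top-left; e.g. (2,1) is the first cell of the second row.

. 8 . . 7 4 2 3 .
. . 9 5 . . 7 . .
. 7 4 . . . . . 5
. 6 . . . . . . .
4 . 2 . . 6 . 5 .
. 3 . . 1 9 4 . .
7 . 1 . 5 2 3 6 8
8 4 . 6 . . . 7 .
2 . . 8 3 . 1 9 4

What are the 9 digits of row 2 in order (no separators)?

329568741

(5,5) = 8: row 5 has {2,4,5,6}; col 5 has {1,3,5,7}; box has {1,6,9} → only 8 remains.
(5,7) = 9: row 5 has {2,4,5,6,8}; col 7 has {1,2,3,4,7}; box has {4,5} → only 9 remains.
(6,1) = 5: row 6 has {1,3,4,9}; col 1 has {2,4,7,8}; box has {2,3,4,6} → only 5 remains.
(7,2) = 9: row 7 has {1,2,3,5,6,7,8}; col 2 has {3,4,6,7,8}; box has {1,2,4,7,8} → only 9 remains.
(7,4) = 4: row 7 has {1,2,3,5,6,7,8,9}; col 4 has {5,6,8}; box has {2,3,5,6,8} → only 4 remains.
(8,5) = 9: row 8 has {4,6,7,8}; col 5 has {1,3,5,7,8}; box has {2,3,4,5,6,8} → only 9 remains.
(8,6) = 1: row 8 has {4,6,7,8,9}; col 6 has {2,4,6,9}; box has {2,3,4,5,6,8,9} → only 1 remains.
(8,7) = 5: row 8 has {1,4,6,7,8,9}; col 7 has {1,2,3,4,7,9}; box has {1,3,4,6,7,8,9} → only 5 remains.
(8,9) = 2: row 8 has {1,4,5,6,7,8,9}; col 9 has {4,5,8}; box has {1,3,4,5,6,7,8,9} → only 2 remains.
(9,2) = 5: row 9 has {1,2,3,4,8,9}; col 2 has {3,4,6,7,8,9}; box has {1,2,4,7,8,9} → only 5 remains.
(9,3) = 6: row 9 has {1,2,3,4,5,8,9}; col 3 has {1,2,4,9}; box has {1,2,4,5,7,8,9} → only 6 remains.
(9,6) = 7: row 9 has {1,2,3,4,5,6,8,9}; col 6 has {1,2,4,6,9}; box has {1,2,3,4,5,6,8,9} → only 7 remains.
(1,3) = 5: row 1 has {2,3,4,7,8}; col 3 has {1,2,4,6,9}; box has {4,7,8,9} → only 5 remains.
(4,7) = 8: row 4 has {6}; col 7 has {1,2,3,4,5,7,9}; box has {4,5,9} → only 8 remains.
(5,2) = 1: row 5 has {2,4,5,6,8,9}; col 2 has {3,4,5,6,7,8,9}; box has {2,3,4,5,6} → only 1 remains.
(6,8) = 2: row 6 has {1,3,4,5,9}; col 8 has {3,5,6,7,9}; box has {4,5,8,9} → only 2 remains.
(8,3) = 3: row 8 has {1,2,4,5,6,7,8,9}; col 3 has {1,2,4,5,6,9}; box has {1,2,4,5,6,7,8,9} → only 3 remains.
(2,2) = 2: row 2 has {5,7,9}; col 2 has {1,3,4,5,6,7,8,9}; box has {4,5,7,8,9} → only 2 remains.
(2,5) = 6: row 2 has {2,5,7,9}; col 5 has {1,3,5,7,8,9}; box has {4,5,7} → only 6 remains.
(2,9) = 1: row 2 has {2,5,6,7,9}; col 9 has {2,4,5,8}; box has {2,3,5,7} → only 1 remains.
(3,5) = 2: row 3 has {4,5,7}; col 5 has {1,3,5,6,7,8,9}; box has {4,5,6,7} → only 2 remains.
(3,7) = 6: row 3 has {2,4,5,7}; col 7 has {1,2,3,4,5,7,8,9}; box has {1,2,3,5,7} → only 6 remains.
(3,8) = 8: row 3 has {2,4,5,6,7}; col 8 has {2,3,5,6,7,9}; box has {1,2,3,5,6,7} → only 8 remains.
(4,1) = 9: row 4 has {6,8}; col 1 has {2,4,5,7,8}; box has {1,2,3,4,5,6} → only 9 remains.
(4,3) = 7: row 4 has {6,8,9}; col 3 has {1,2,3,4,5,6,9}; box has {1,2,3,4,5,6,9} → only 7 remains.
(4,5) = 4: row 4 has {6,7,8,9}; col 5 has {1,2,3,5,6,7,8,9}; box has {1,6,8,9} → only 4 remains.
(4,8) = 1: row 4 has {4,6,7,8,9}; col 8 has {2,3,5,6,7,8,9}; box has {2,4,5,8,9} → only 1 remains.
(4,9) = 3: row 4 has {1,4,6,7,8,9}; col 9 has {1,2,4,5,8}; box has {1,2,4,5,8,9} → only 3 remains.
(5,9) = 7: row 5 has {1,2,4,5,6,8,9}; col 9 has {1,2,3,4,5,8}; box has {1,2,3,4,5,8,9} → only 7 remains.
(6,3) = 8: row 6 has {1,2,3,4,5,9}; col 3 has {1,2,3,4,5,6,7,9}; box has {1,2,3,4,5,6,7,9} → only 8 remains.
(6,4) = 7: row 6 has {1,2,3,4,5,8,9}; col 4 has {4,5,6,8}; box has {1,4,6,8,9} → only 7 remains.
(6,9) = 6: row 6 has {1,2,3,4,5,7,8,9}; col 9 has {1,2,3,4,5,7,8}; box has {1,2,3,4,5,7,8,9} → only 6 remains.
(1,9) = 9: row 1 has {2,3,4,5,7,8}; col 9 has {1,2,3,4,5,6,7,8}; box has {1,2,3,5,6,7,8} → only 9 remains.
(2,1) = 3: row 2 has {1,2,5,6,7,9}; col 1 has {2,4,5,7,8,9}; box has {2,4,5,7,8,9} → only 3 remains.
(2,6) = 8: row 2 has {1,2,3,5,6,7,9}; col 6 has {1,2,4,6,7,9}; box has {2,4,5,6,7} → only 8 remains.
(2,8) = 4: row 2 has {1,2,3,5,6,7,8,9}; col 8 has {1,2,3,5,6,7,8,9}; box has {1,2,3,5,6,7,8,9} → only 4 remains.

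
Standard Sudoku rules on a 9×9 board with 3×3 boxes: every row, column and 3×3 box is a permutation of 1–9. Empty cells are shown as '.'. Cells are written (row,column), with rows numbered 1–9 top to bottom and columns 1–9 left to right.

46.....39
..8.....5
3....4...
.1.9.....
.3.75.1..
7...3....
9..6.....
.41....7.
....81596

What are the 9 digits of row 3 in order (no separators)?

357294681

(9,1) = 2: row 9 has {1,5,6,8,9}; col 1 has {3,4,7,9}; box has {1,4,9} → only 2 remains.
(9,2) = 7: row 9 has {1,2,5,6,8,9}; col 2 has {1,3,4,6}; box has {1,2,4,9} → only 7 remains.
(9,3) = 3: row 9 has {1,2,5,6,7,8,9}; col 3 has {1,8}; box has {1,2,4,7,9} → only 3 remains.
(9,4) = 4: row 9 has {1,2,3,5,6,7,8,9}; col 4 has {6,7,9}; box has {1,6,8} → only 4 remains.
(2,1) = 1: row 2 has {5,8}; col 1 has {2,3,4,7,9}; box has {3,4,6,8} → only 1 remains.
(7,3) = 5: row 7 has {6,9}; col 3 has {1,3,8}; box has {1,2,3,4,7,9} → only 5 remains.
(7,2) = 8: row 7 has {5,6,9}; col 2 has {1,3,4,6,7}; box has {1,2,3,4,5,7,9} → only 8 remains.
(8,1) = 6: row 8 has {1,4,7}; col 1 has {1,2,3,4,7,9}; box has {1,2,3,4,5,7,8,9} → only 6 remains.
(5,1) = 8: row 5 has {1,3,5,7}; col 1 has {1,2,3,4,6,7,9}; box has {1,3,7} → only 8 remains.
(4,1) = 5: row 4 has {1,9}; col 1 has {1,2,3,4,6,7,8,9}; box has {1,3,7,8} → only 5 remains.
(5,3) = 9: in row 5, 9 can only go here (every other open cell in that row sees a 9).
(6,2) = 2: row 6 has {3,7}; col 2 has {1,3,4,6,7,8}; box has {1,3,5,7,8,9} → only 2 remains.
(2,2) = 9: row 2 has {1,5,8}; col 2 has {1,2,3,4,6,7,8}; box has {1,3,4,6,8} → only 9 remains.
(3,2) = 5: row 3 has {3,4}; col 2 has {1,2,3,4,6,7,8,9}; box has {1,3,4,6,8,9} → only 5 remains.
(3,5) = 9: in row 3, 9 can only go here (every other open cell in that row sees a 9).
(8,5) = 2: row 8 has {1,4,6,7}; col 5 has {3,5,8,9}; box has {1,4,6,8} → only 2 remains.
(7,5) = 7: row 7 has {5,6,8,9}; col 5 has {2,3,5,8,9}; box has {1,2,4,6,8} → only 7 remains.
(7,6) = 3: row 7 has {5,6,7,8,9}; col 6 has {1,4}; box has {1,2,4,6,7,8} → only 3 remains.
(8,4) = 5: row 8 has {1,2,4,6,7}; col 4 has {4,6,7,9}; box has {1,2,3,4,6,7,8} → only 5 remains.
(8,6) = 9: row 8 has {1,2,4,5,6,7}; col 6 has {1,3,4}; box has {1,2,3,4,5,6,7,8} → only 9 remains.
(1,5) = 1: row 1 has {3,4,6,9}; col 5 has {2,3,5,7,8,9}; box has {4,9} → only 1 remains.
(2,5) = 6: row 2 has {1,5,8,9}; col 5 has {1,2,3,5,7,8,9}; box has {1,4,9} → only 6 remains.
(4,5) = 4: row 4 has {1,5,9}; col 5 has {1,2,3,5,6,7,8,9}; box has {3,5,7,9} → only 4 remains.
(4,3) = 6: row 4 has {1,4,5,9}; col 3 has {1,3,5,8,9}; box has {1,2,3,5,7,8,9} → only 6 remains.
(6,3) = 4: row 6 has {2,3,7}; col 3 has {1,3,5,6,8,9}; box has {1,2,3,5,6,7,8,9} → only 4 remains.
(6,9) = 8: row 6 has {2,3,4,7}; col 9 has {5,6,9}; box has {1} → only 8 remains.
(8,9) = 3: row 8 has {1,2,4,5,6,7,9}; col 9 has {5,6,8,9}; box has {5,6,7,9} → only 3 remains.
(4,8) = 2: row 4 has {1,4,5,6,9}; col 8 has {3,7,9}; box has {1,8} → only 2 remains.
(4,9) = 7: row 4 has {1,2,4,5,6,9}; col 9 has {3,5,6,8,9}; box has {1,2,8} → only 7 remains.
(5,9) = 4: row 5 has {1,3,5,7,8,9}; col 9 has {3,5,6,7,8,9}; box has {1,2,7,8} → only 4 remains.
(6,4) = 1: row 6 has {2,3,4,7,8}; col 4 has {4,5,6,7,9}; box has {3,4,5,7,9} → only 1 remains.
(6,6) = 6: row 6 has {1,2,3,4,7,8}; col 6 has {1,3,4,9}; box has {1,3,4,5,7,9} → only 6 remains.
(6,7) = 9: row 6 has {1,2,3,4,6,7,8}; col 7 has {1,5}; box has {1,2,4,7,8} → only 9 remains.
(6,8) = 5: row 6 has {1,2,3,4,6,7,8,9}; col 8 has {2,3,7,9}; box has {1,2,4,7,8,9} → only 5 remains.
(8,7) = 8: row 8 has {1,2,3,4,5,6,7,9}; col 7 has {1,5,9}; box has {3,5,6,7,9} → only 8 remains.
(2,8) = 4: row 2 has {1,5,6,8,9}; col 8 has {2,3,5,7,9}; box has {3,5,9} → only 4 remains.
(4,6) = 8: row 4 has {1,2,4,5,6,7,9}; col 6 has {1,3,4,6,9}; box has {1,3,4,5,6,7,9} → only 8 remains.
(4,7) = 3: row 4 has {1,2,4,5,6,7,8,9}; col 7 has {1,5,8,9}; box has {1,2,4,5,7,8,9} → only 3 remains.
(5,6) = 2: row 5 has {1,3,4,5,7,8,9}; col 6 has {1,3,4,6,8,9}; box has {1,3,4,5,6,7,8,9} → only 2 remains.
(5,8) = 6: row 5 has {1,2,3,4,5,7,8,9}; col 8 has {2,3,4,5,7,9}; box has {1,2,3,4,5,7,8,9} → only 6 remains.
(7,8) = 1: row 7 has {3,5,6,7,8,9}; col 8 has {2,3,4,5,6,7,9}; box has {3,5,6,7,8,9} → only 1 remains.
(7,9) = 2: row 7 has {1,3,5,6,7,8,9}; col 9 has {3,4,5,6,7,8,9}; box has {1,3,5,6,7,8,9} → only 2 remains.
(2,6) = 7: row 2 has {1,4,5,6,8,9}; col 6 has {1,2,3,4,6,8,9}; box has {1,4,6,9} → only 7 remains.
(2,7) = 2: row 2 has {1,4,5,6,7,8,9}; col 7 has {1,3,5,8,9}; box has {3,4,5,9} → only 2 remains.
(3,8) = 8: row 3 has {3,4,5,9}; col 8 has {1,2,3,4,5,6,7,9}; box has {2,3,4,5,9} → only 8 remains.
(3,9) = 1: row 3 has {3,4,5,8,9}; col 9 has {2,3,4,5,6,7,8,9}; box has {2,3,4,5,8,9} → only 1 remains.
(7,7) = 4: row 7 has {1,2,3,5,6,7,8,9}; col 7 has {1,2,3,5,8,9}; box has {1,2,3,5,6,7,8,9} → only 4 remains.
(1,6) = 5: row 1 has {1,3,4,6,9}; col 6 has {1,2,3,4,6,7,8,9}; box has {1,4,6,7,9} → only 5 remains.
(1,7) = 7: row 1 has {1,3,4,5,6,9}; col 7 has {1,2,3,4,5,8,9}; box has {1,2,3,4,5,8,9} → only 7 remains.
(2,4) = 3: row 2 has {1,2,4,5,6,7,8,9}; col 4 has {1,4,5,6,7,9}; box has {1,4,5,6,7,9} → only 3 remains.
(3,4) = 2: row 3 has {1,3,4,5,8,9}; col 4 has {1,3,4,5,6,7,9}; box has {1,3,4,5,6,7,9} → only 2 remains.
(3,7) = 6: row 3 has {1,2,3,4,5,8,9}; col 7 has {1,2,3,4,5,7,8,9}; box has {1,2,3,4,5,7,8,9} → only 6 remains.
(1,3) = 2: row 1 has {1,3,4,5,6,7,9}; col 3 has {1,3,4,5,6,8,9}; box has {1,3,4,5,6,8,9} → only 2 remains.
(1,4) = 8: row 1 has {1,2,3,4,5,6,7,9}; col 4 has {1,2,3,4,5,6,7,9}; box has {1,2,3,4,5,6,7,9} → only 8 remains.
(3,3) = 7: row 3 has {1,2,3,4,5,6,8,9}; col 3 has {1,2,3,4,5,6,8,9}; box has {1,2,3,4,5,6,8,9} → only 7 remains.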